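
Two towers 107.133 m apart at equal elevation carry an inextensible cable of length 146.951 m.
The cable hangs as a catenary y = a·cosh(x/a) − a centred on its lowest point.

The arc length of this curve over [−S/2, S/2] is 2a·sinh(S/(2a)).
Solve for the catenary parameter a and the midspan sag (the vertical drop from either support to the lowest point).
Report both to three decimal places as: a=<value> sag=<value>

a=37.721 sag=44.872

seed: a₀ = √(S³/(24(L−S))) = √(107.133³/(24·39.818)) = 35.870676
iter 1: u=1.493323  f(a)=+4.683e+00  f'(a)=-2.756e+00  a ← 35.870676 − (+4.683e+00/-2.756e+00) = 37.569681
iter 2: u=1.425791  f(a)=+3.533e-01  f'(a)=-2.355e+00  a ← 37.569681 − (+3.533e-01/-2.355e+00) = 37.719704
iter 3: u=1.420120  f(a)=+2.373e-03  f'(a)=-2.323e+00  a ← 37.719704 − (+2.373e-03/-2.323e+00) = 37.720725
iter 4: u=1.420081  f(a)=+1.087e-07  f'(a)=-2.323e+00  a ← 37.720725 − (+1.087e-07/-2.323e+00) = 37.720725
iter 5: u=1.420081  f(a)=-2.842e-14  f'(a)=-2.323e+00  a ← 37.720725 − (-2.842e-14/-2.323e+00) = 37.720725
converged: |Δa| < 1e-12 after 5 iterations
sag = a·(cosh(S/(2a)) − 1) = 37.720725·(cosh(1.420081) − 1) = 44.871661
T_max/T_min = cosh(S/(2a)) = 2.189576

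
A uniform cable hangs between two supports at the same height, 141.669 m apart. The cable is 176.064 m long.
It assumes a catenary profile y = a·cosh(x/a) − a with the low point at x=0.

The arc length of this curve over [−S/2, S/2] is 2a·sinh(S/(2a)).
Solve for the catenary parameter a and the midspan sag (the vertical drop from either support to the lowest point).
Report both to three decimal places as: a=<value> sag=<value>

a=60.717 sag=46.223

seed: a₀ = √(S³/(24(L−S))) = √(141.669³/(24·34.395)) = 58.689305
iter 1: u=1.206941  f(a)=+2.594e+00  f'(a)=-1.352e+00  a ← 58.689305 − (+2.594e+00/-1.352e+00) = 60.607864
iter 2: u=1.168734  f(a)=+1.326e-01  f'(a)=-1.217e+00  a ← 60.607864 − (+1.326e-01/-1.217e+00) = 60.716844
iter 3: u=1.166637  f(a)=+3.880e-04  f'(a)=-1.210e+00  a ← 60.716844 − (+3.880e-04/-1.210e+00) = 60.717164
iter 4: u=1.166631  f(a)=+3.344e-09  f'(a)=-1.210e+00  a ← 60.717164 − (+3.344e-09/-1.210e+00) = 60.717164
iter 5: u=1.166631  f(a)=+2.842e-14  f'(a)=-1.210e+00  a ← 60.717164 − (+2.842e-14/-1.210e+00) = 60.717164
converged: |Δa| < 1e-12 after 5 iterations
sag = a·(cosh(S/(2a)) − 1) = 60.717164·(cosh(1.166631) − 1) = 46.223039
T_max/T_min = cosh(S/(2a)) = 1.761285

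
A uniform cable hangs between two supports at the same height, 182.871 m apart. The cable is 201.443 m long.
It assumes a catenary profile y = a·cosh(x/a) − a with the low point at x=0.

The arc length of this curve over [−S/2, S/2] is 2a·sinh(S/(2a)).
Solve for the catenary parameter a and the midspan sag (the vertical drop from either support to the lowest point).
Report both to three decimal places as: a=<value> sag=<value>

a=118.878 sag=36.932

seed: a₀ = √(S³/(24(L−S))) = √(182.871³/(24·18.572)) = 117.133819
iter 1: u=0.780607  f(a)=+5.741e-01  f'(a)=-3.369e-01  a ← 117.133819 − (+5.741e-01/-3.369e-01) = 118.838167
iter 2: u=0.769412  f(a)=+1.277e-02  f'(a)=-3.220e-01  a ← 118.838167 − (+1.277e-02/-3.220e-01) = 118.877826
iter 3: u=0.769155  f(a)=+6.638e-06  f'(a)=-3.217e-01  a ← 118.877826 − (+6.638e-06/-3.217e-01) = 118.877847
iter 4: u=0.769155  f(a)=+1.819e-12  f'(a)=-3.217e-01  a ← 118.877847 − (+1.819e-12/-3.217e-01) = 118.877847
converged: |Δa| < 1e-12 after 4 iterations
sag = a·(cosh(S/(2a)) − 1) = 118.877847·(cosh(0.769155) − 1) = 36.932175
T_max/T_min = cosh(S/(2a)) = 1.310673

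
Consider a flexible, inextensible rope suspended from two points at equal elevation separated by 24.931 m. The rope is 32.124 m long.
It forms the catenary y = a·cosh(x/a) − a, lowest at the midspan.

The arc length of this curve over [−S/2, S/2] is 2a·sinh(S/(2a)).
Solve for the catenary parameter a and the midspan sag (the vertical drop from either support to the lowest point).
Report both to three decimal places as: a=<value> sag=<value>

a=9.860 sag=8.987

seed: a₀ = √(S³/(24(L−S))) = √(24.931³/(24·7.193)) = 9.474338
iter 1: u=1.315712  f(a)=+6.489e-01  f'(a)=-1.798e+00  a ← 9.474338 − (+6.489e-01/-1.798e+00) = 9.835216
iter 2: u=1.267435  f(a)=+3.892e-02  f'(a)=-1.588e+00  a ← 9.835216 − (+3.892e-02/-1.588e+00) = 9.859719
iter 3: u=1.264286  f(a)=+1.597e-04  f'(a)=-1.575e+00  a ← 9.859719 − (+1.597e-04/-1.575e+00) = 9.859820
iter 4: u=1.264273  f(a)=+2.716e-09  f'(a)=-1.575e+00  a ← 9.859820 − (+2.716e-09/-1.575e+00) = 9.859820
iter 5: u=1.264273  f(a)=+0.000e+00  f'(a)=-1.575e+00  a ← 9.859820 − (+0.000e+00/-1.575e+00) = 9.859820
converged: |Δa| < 1e-12 after 5 iterations
sag = a·(cosh(S/(2a)) − 1) = 9.859820·(cosh(1.264273) − 1) = 8.987034
T_max/T_min = cosh(S/(2a)) = 1.911481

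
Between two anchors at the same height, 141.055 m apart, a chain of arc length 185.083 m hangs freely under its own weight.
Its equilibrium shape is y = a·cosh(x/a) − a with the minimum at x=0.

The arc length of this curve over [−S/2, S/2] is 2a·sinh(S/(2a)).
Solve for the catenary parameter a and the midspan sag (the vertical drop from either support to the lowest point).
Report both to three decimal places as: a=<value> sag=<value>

a=53.794 sag=53.247

seed: a₀ = √(S³/(24(L−S))) = √(141.055³/(24·44.028)) = 51.536228
iter 1: u=1.368503  f(a)=+4.311e+00  f'(a)=-2.051e+00  a ← 51.536228 − (+4.311e+00/-2.051e+00) = 53.638596
iter 2: u=1.314865  f(a)=+2.779e-01  f'(a)=-1.794e+00  a ← 53.638596 − (+2.779e-01/-1.794e+00) = 53.793464
iter 3: u=1.311079  f(a)=+1.330e-03  f'(a)=-1.777e+00  a ← 53.793464 − (+1.330e-03/-1.777e+00) = 53.794212
iter 4: u=1.311061  f(a)=+3.079e-08  f'(a)=-1.777e+00  a ← 53.794212 − (+3.079e-08/-1.777e+00) = 53.794212
iter 5: u=1.311061  f(a)=+2.842e-14  f'(a)=-1.777e+00  a ← 53.794212 − (+2.842e-14/-1.777e+00) = 53.794212
converged: |Δa| < 1e-12 after 5 iterations
sag = a·(cosh(S/(2a)) − 1) = 53.794212·(cosh(1.311061) − 1) = 53.246652
T_max/T_min = cosh(S/(2a)) = 1.989821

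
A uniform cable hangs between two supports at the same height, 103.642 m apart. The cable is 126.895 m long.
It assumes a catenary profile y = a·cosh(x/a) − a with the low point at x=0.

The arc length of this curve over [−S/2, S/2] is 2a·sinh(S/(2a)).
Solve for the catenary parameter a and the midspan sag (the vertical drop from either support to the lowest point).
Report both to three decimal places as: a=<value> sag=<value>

a=46.096 sag=32.329

seed: a₀ = √(S³/(24(L−S))) = √(103.642³/(24·23.253)) = 44.664097
iter 1: u=1.160238  f(a)=+1.616e+00  f'(a)=-1.188e+00  a ← 44.664097 − (+1.616e+00/-1.188e+00) = 46.024189
iter 2: u=1.125951  f(a)=+7.676e-02  f'(a)=-1.078e+00  a ← 46.024189 − (+7.676e-02/-1.078e+00) = 46.095407
iter 3: u=1.124212  f(a)=+1.923e-04  f'(a)=-1.072e+00  a ← 46.095407 − (+1.923e-04/-1.072e+00) = 46.095586
iter 4: u=1.124207  f(a)=+1.213e-09  f'(a)=-1.072e+00  a ← 46.095586 − (+1.213e-09/-1.072e+00) = 46.095586
iter 5: u=1.124207  f(a)=+2.842e-14  f'(a)=-1.072e+00  a ← 46.095586 − (+2.842e-14/-1.072e+00) = 46.095586
converged: |Δa| < 1e-12 after 5 iterations
sag = a·(cosh(S/(2a)) − 1) = 46.095586·(cosh(1.124207) − 1) = 32.328825
T_max/T_min = cosh(S/(2a)) = 1.701343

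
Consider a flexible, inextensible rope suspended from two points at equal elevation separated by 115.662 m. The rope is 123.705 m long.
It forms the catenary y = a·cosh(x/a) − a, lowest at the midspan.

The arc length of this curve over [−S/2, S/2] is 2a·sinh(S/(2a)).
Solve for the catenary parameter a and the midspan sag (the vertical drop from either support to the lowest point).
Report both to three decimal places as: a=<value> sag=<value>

a=90.450 sag=19.126

seed: a₀ = √(S³/(24(L−S))) = √(115.662³/(24·8.043)) = 89.530579
iter 1: u=0.645936  f(a)=+1.695e-01  f'(a)=-1.873e-01  a ← 89.530579 − (+1.695e-01/-1.873e-01) = 90.435466
iter 2: u=0.639473  f(a)=+2.604e-03  f'(a)=-1.816e-01  a ← 90.435466 − (+2.604e-03/-1.816e-01) = 90.449805
iter 3: u=0.639371  f(a)=+6.358e-07  f'(a)=-1.815e-01  a ← 90.449805 − (+6.358e-07/-1.815e-01) = 90.449809
iter 4: u=0.639371  f(a)=+4.263e-14  f'(a)=-1.815e-01  a ← 90.449809 − (+4.263e-14/-1.815e-01) = 90.449809
converged: |Δa| < 1e-12 after 4 iterations
sag = a·(cosh(S/(2a)) − 1) = 90.449809·(cosh(0.639371) − 1) = 19.126191
T_max/T_min = cosh(S/(2a)) = 1.211456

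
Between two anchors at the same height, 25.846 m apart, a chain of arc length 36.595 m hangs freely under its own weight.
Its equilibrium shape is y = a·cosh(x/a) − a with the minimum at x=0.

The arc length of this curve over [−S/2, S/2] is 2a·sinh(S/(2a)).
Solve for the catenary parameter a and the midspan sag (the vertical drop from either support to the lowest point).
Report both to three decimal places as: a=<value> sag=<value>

a=8.649 sag=11.590

seed: a₀ = √(S³/(24(L−S))) = √(25.846³/(24·10.749)) = 8.180886
iter 1: u=1.579658  f(a)=+1.424e+00  f'(a)=-3.345e+00  a ← 8.180886 − (+1.424e+00/-3.345e+00) = 8.606509
iter 2: u=1.501538  f(a)=+1.186e-01  f'(a)=-2.809e+00  a ← 8.606509 − (+1.186e-01/-2.809e+00) = 8.648754
iter 3: u=1.494204  f(a)=+9.896e-04  f'(a)=-2.762e+00  a ← 8.648754 − (+9.896e-04/-2.762e+00) = 8.649112
iter 4: u=1.494142  f(a)=+7.012e-08  f'(a)=-2.761e+00  a ← 8.649112 − (+7.012e-08/-2.761e+00) = 8.649112
iter 5: u=1.494142  f(a)=+7.105e-15  f'(a)=-2.761e+00  a ← 8.649112 − (+7.105e-15/-2.761e+00) = 8.649112
converged: |Δa| < 1e-12 after 5 iterations
sag = a·(cosh(S/(2a)) − 1) = 8.649112·(cosh(1.494142) − 1) = 11.589605
T_max/T_min = cosh(S/(2a)) = 2.339976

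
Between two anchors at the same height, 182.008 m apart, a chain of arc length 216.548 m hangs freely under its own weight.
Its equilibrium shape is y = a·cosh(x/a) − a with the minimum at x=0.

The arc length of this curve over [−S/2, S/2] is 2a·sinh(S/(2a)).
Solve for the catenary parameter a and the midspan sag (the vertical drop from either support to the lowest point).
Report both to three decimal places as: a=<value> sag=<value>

a=87.613 sag=51.668

seed: a₀ = √(S³/(24(L−S))) = √(182.008³/(24·34.540)) = 85.284268
iter 1: u=1.067067  f(a)=+2.021e+00  f'(a)=-9.061e-01  a ← 85.284268 − (+2.021e+00/-9.061e-01) = 87.514348
iter 2: u=1.039875  f(a)=+8.197e-02  f'(a)=-8.339e-01  a ← 87.514348 − (+8.197e-02/-8.339e-01) = 87.612642
iter 3: u=1.038709  f(a)=+1.475e-04  f'(a)=-8.309e-01  a ← 87.612642 − (+1.475e-04/-8.309e-01) = 87.612820
iter 4: u=1.038706  f(a)=+4.797e-10  f'(a)=-8.309e-01  a ← 87.612820 − (+4.797e-10/-8.309e-01) = 87.612820
iter 5: u=1.038706  f(a)=-5.684e-14  f'(a)=-8.309e-01  a ← 87.612820 − (-5.684e-14/-8.309e-01) = 87.612820
converged: |Δa| < 1e-12 after 5 iterations
sag = a·(cosh(S/(2a)) − 1) = 87.612820·(cosh(1.038706) − 1) = 51.668425
T_max/T_min = cosh(S/(2a)) = 1.589736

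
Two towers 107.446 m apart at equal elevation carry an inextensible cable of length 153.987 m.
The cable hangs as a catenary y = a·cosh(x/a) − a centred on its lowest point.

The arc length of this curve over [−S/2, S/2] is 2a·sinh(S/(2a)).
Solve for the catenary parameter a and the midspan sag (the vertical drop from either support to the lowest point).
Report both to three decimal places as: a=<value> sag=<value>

seed: a₀ = √(S³/(24(L−S))) = √(107.446³/(24·46.541)) = 33.324367
iter 1: u=1.612124  f(a)=+6.436e+00  f'(a)=-3.590e+00  a ← 33.324367 − (+6.436e+00/-3.590e+00) = 35.117172
iter 2: u=1.529821  f(a)=+5.559e-01  f'(a)=-2.994e+00  a ← 35.117172 − (+5.559e-01/-2.994e+00) = 35.302814
iter 3: u=1.521777  f(a)=+5.012e-03  f'(a)=-2.940e+00  a ← 35.302814 − (+5.012e-03/-2.940e+00) = 35.304519
iter 4: u=1.521703  f(a)=+4.157e-07  f'(a)=-2.940e+00  a ← 35.304519 − (+4.157e-07/-2.940e+00) = 35.304519
iter 5: u=1.521703  f(a)=-2.842e-14  f'(a)=-2.940e+00  a ← 35.304519 − (-2.842e-14/-2.940e+00) = 35.304519
converged: |Δa| < 1e-12 after 5 iterations
sag = a·(cosh(S/(2a)) − 1) = 35.304519·(cosh(1.521703) − 1) = 49.397359
T_max/T_min = cosh(S/(2a)) = 2.399179

a=35.305 sag=49.397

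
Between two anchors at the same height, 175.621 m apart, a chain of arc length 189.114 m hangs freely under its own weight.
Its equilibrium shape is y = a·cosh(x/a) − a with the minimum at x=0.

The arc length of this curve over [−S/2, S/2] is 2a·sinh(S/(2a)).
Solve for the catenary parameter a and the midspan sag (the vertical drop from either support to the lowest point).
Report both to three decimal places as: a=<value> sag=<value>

seed: a₀ = √(S³/(24(L−S))) = √(175.621³/(24·13.493)) = 129.331641
iter 1: u=0.678956  f(a)=+3.144e-01  f'(a)=-2.184e-01  a ← 129.331641 − (+3.144e-01/-2.184e-01) = 130.771132
iter 2: u=0.671482  f(a)=+5.327e-03  f'(a)=-2.111e-01  a ← 130.771132 − (+5.327e-03/-2.111e-01) = 130.796367
iter 3: u=0.671353  f(a)=+1.587e-06  f'(a)=-2.110e-01  a ← 130.796367 − (+1.587e-06/-2.110e-01) = 130.796374
iter 4: u=0.671353  f(a)=+1.137e-13  f'(a)=-2.110e-01  a ← 130.796374 − (+1.137e-13/-2.110e-01) = 130.796374
converged: |Δa| < 1e-12 after 4 iterations
sag = a·(cosh(S/(2a)) − 1) = 130.796374·(cosh(0.671353) − 1) = 30.599777
T_max/T_min = cosh(S/(2a)) = 1.233950

a=130.796 sag=30.600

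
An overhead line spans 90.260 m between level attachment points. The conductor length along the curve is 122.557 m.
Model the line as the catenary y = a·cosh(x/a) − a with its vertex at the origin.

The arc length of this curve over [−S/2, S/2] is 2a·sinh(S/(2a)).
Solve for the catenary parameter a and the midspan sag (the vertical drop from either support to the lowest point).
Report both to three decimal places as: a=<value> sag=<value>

seed: a₀ = √(S³/(24(L−S))) = √(90.260³/(24·32.297)) = 30.800395
iter 1: u=1.465241  f(a)=+3.650e+00  f'(a)=-2.583e+00  a ← 30.800395 − (+3.650e+00/-2.583e+00) = 32.213121
iter 2: u=1.400982  f(a)=+2.661e-01  f'(a)=-2.219e+00  a ← 32.213121 − (+2.661e-01/-2.219e+00) = 32.333039
iter 3: u=1.395786  f(a)=+1.661e-03  f'(a)=-2.192e+00  a ← 32.333039 − (+1.661e-03/-2.192e+00) = 32.333797
iter 4: u=1.395753  f(a)=+6.559e-08  f'(a)=-2.191e+00  a ← 32.333797 − (+6.559e-08/-2.191e+00) = 32.333797
iter 5: u=1.395753  f(a)=+1.421e-14  f'(a)=-2.191e+00  a ← 32.333797 − (+1.421e-14/-2.191e+00) = 32.333797
converged: |Δa| < 1e-12 after 5 iterations
sag = a·(cosh(S/(2a)) − 1) = 32.333797·(cosh(1.395753) − 1) = 36.952053
T_max/T_min = cosh(S/(2a)) = 2.142831

a=32.334 sag=36.952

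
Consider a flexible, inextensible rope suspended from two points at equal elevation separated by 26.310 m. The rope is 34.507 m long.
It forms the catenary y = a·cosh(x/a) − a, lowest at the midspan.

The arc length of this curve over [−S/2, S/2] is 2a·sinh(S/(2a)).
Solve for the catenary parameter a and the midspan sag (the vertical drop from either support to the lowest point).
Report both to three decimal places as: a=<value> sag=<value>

a=10.042 sag=9.921

seed: a₀ = √(S³/(24(L−S))) = √(26.310³/(24·8.197)) = 9.621620
iter 1: u=1.367233  f(a)=+8.011e-01  f'(a)=-2.044e+00  a ← 9.621620 − (+8.011e-01/-2.044e+00) = 10.013493
iter 2: u=1.313727  f(a)=+5.154e-02  f'(a)=-1.789e+00  a ← 10.013493 − (+5.154e-02/-1.789e+00) = 10.042304
iter 3: u=1.309958  f(a)=+2.458e-04  f'(a)=-1.772e+00  a ← 10.042304 − (+2.458e-04/-1.772e+00) = 10.042442
iter 4: u=1.309940  f(a)=+5.649e-09  f'(a)=-1.772e+00  a ← 10.042442 − (+5.649e-09/-1.772e+00) = 10.042442
iter 5: u=1.309940  f(a)=+1.421e-14  f'(a)=-1.772e+00  a ← 10.042442 − (+1.421e-14/-1.772e+00) = 10.042442
converged: |Δa| < 1e-12 after 5 iterations
sag = a·(cosh(S/(2a)) − 1) = 10.042442·(cosh(1.309940) − 1) = 9.920872
T_max/T_min = cosh(S/(2a)) = 1.987894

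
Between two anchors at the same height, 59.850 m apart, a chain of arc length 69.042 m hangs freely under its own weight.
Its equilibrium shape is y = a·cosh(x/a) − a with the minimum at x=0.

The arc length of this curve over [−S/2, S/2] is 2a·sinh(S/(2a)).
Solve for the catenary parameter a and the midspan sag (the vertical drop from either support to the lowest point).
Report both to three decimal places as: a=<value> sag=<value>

seed: a₀ = √(S³/(24(L−S))) = √(59.850³/(24·9.192)) = 31.173503
iter 1: u=0.959950  f(a)=+4.329e-01  f'(a)=-6.459e-01  a ← 31.173503 − (+4.329e-01/-6.459e-01) = 31.843790
iter 2: u=0.939744  f(a)=+1.436e-02  f'(a)=-6.037e-01  a ← 31.843790 − (+1.436e-02/-6.037e-01) = 31.867573
iter 3: u=0.939042  f(a)=+1.699e-05  f'(a)=-6.023e-01  a ← 31.867573 − (+1.699e-05/-6.023e-01) = 31.867601
iter 4: u=0.939042  f(a)=+2.387e-11  f'(a)=-6.023e-01  a ← 31.867601 − (+2.387e-11/-6.023e-01) = 31.867601
iter 5: u=0.939042  f(a)=+0.000e+00  f'(a)=-6.023e-01  a ← 31.867601 − (+0.000e+00/-6.023e-01) = 31.867601
converged: |Δa| < 1e-12 after 5 iterations
sag = a·(cosh(S/(2a)) − 1) = 31.867601·(cosh(0.939042) − 1) = 15.113708
T_max/T_min = cosh(S/(2a)) = 1.474266

a=31.868 sag=15.114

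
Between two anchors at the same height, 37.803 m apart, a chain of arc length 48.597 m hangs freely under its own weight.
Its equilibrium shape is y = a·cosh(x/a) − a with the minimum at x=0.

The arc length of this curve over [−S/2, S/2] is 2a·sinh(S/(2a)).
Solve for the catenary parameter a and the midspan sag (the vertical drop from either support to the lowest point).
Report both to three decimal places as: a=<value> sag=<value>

a=15.023 sag=13.545

seed: a₀ = √(S³/(24(L−S))) = √(37.803³/(24·10.794)) = 14.440844
iter 1: u=1.308892  f(a)=+9.632e-01  f'(a)=-1.767e+00  a ← 14.440844 − (+9.632e-01/-1.767e+00) = 14.985905
iter 2: u=1.261285  f(a)=+5.722e-02  f'(a)=-1.563e+00  a ← 14.985905 − (+5.722e-02/-1.563e+00) = 15.022517
iter 3: u=1.258211  f(a)=+2.301e-04  f'(a)=-1.550e+00  a ← 15.022517 − (+2.301e-04/-1.550e+00) = 15.022665
iter 4: u=1.258199  f(a)=+3.756e-09  f'(a)=-1.550e+00  a ← 15.022665 − (+3.756e-09/-1.550e+00) = 15.022665
iter 5: u=1.258199  f(a)=+0.000e+00  f'(a)=-1.550e+00  a ← 15.022665 − (+0.000e+00/-1.550e+00) = 15.022665
converged: |Δa| < 1e-12 after 5 iterations
sag = a·(cosh(S/(2a)) − 1) = 15.022665·(cosh(1.258199) − 1) = 13.544756
T_max/T_min = cosh(S/(2a)) = 1.901621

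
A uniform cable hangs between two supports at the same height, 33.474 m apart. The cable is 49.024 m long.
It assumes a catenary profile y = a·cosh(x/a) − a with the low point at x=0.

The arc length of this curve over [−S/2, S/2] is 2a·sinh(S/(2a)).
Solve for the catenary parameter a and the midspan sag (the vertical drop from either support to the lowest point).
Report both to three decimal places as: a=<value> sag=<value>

a=10.660 sag=16.069

seed: a₀ = √(S³/(24(L−S))) = √(33.474³/(24·15.550)) = 10.025144
iter 1: u=1.669502  f(a)=+2.317e+00  f'(a)=-4.058e+00  a ← 10.025144 − (+2.317e+00/-4.058e+00) = 10.596085
iter 2: u=1.579546  f(a)=+2.126e-01  f'(a)=-3.344e+00  a ← 10.596085 − (+2.126e-01/-3.344e+00) = 10.659673
iter 3: u=1.570123  f(a)=+2.191e-03  f'(a)=-3.275e+00  a ← 10.659673 − (+2.191e-03/-3.275e+00) = 10.660342
iter 4: u=1.570025  f(a)=+2.380e-07  f'(a)=-3.275e+00  a ← 10.660342 − (+2.380e-07/-3.275e+00) = 10.660342
iter 5: u=1.570025  f(a)=+0.000e+00  f'(a)=-3.275e+00  a ← 10.660342 − (+0.000e+00/-3.275e+00) = 10.660342
converged: |Δa| < 1e-12 after 5 iterations
sag = a·(cosh(S/(2a)) − 1) = 10.660342·(cosh(1.570025) − 1) = 16.069436
T_max/T_min = cosh(S/(2a)) = 2.507403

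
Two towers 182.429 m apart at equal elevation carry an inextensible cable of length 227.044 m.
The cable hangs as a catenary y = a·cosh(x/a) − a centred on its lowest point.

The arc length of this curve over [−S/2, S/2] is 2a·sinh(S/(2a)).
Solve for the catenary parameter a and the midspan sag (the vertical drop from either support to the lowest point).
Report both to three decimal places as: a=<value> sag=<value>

seed: a₀ = √(S³/(24(L−S))) = √(182.429³/(24·44.615)) = 75.299960
iter 1: u=1.211349  f(a)=+3.390e+00  f'(a)=-1.368e+00  a ← 75.299960 − (+3.390e+00/-1.368e+00) = 77.777631
iter 2: u=1.172760  f(a)=+1.745e-01  f'(a)=-1.231e+00  a ← 77.777631 − (+1.745e-01/-1.231e+00) = 77.919433
iter 3: u=1.170626  f(a)=+5.180e-04  f'(a)=-1.223e+00  a ← 77.919433 − (+5.180e-04/-1.223e+00) = 77.919856
iter 4: u=1.170619  f(a)=+4.594e-09  f'(a)=-1.223e+00  a ← 77.919856 − (+4.594e-09/-1.223e+00) = 77.919856
iter 5: u=1.170619  f(a)=+2.842e-14  f'(a)=-1.223e+00  a ← 77.919856 − (+2.842e-14/-1.223e+00) = 77.919856
converged: |Δa| < 1e-12 after 5 iterations
sag = a·(cosh(S/(2a)) − 1) = 77.919856·(cosh(1.170619) − 1) = 59.770915
T_max/T_min = cosh(S/(2a)) = 1.767082

a=77.920 sag=59.771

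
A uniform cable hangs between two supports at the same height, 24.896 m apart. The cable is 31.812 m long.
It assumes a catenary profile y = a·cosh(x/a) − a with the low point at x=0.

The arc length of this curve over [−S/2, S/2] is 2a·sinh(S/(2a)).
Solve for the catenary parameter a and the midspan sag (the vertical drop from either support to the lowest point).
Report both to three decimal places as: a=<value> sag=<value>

seed: a₀ = √(S³/(24(L−S))) = √(24.896³/(24·6.916)) = 9.641870
iter 1: u=1.291036  f(a)=+5.998e-01  f'(a)=-1.688e+00  a ← 9.641870 − (+5.998e-01/-1.688e+00) = 9.997112
iter 2: u=1.245160  f(a)=+3.474e-02  f'(a)=-1.498e+00  a ← 9.997112 − (+3.474e-02/-1.498e+00) = 10.020305
iter 3: u=1.242278  f(a)=+1.324e-04  f'(a)=-1.487e+00  a ← 10.020305 − (+1.324e-04/-1.487e+00) = 10.020394
iter 4: u=1.242266  f(a)=+1.940e-09  f'(a)=-1.486e+00  a ← 10.020394 − (+1.940e-09/-1.486e+00) = 10.020394
iter 5: u=1.242266  f(a)=-7.105e-15  f'(a)=-1.486e+00  a ← 10.020394 − (-7.105e-15/-1.486e+00) = 10.020394
converged: |Δa| < 1e-12 after 5 iterations
sag = a·(cosh(S/(2a)) − 1) = 10.020394·(cosh(1.242266) − 1) = 8.778785
T_max/T_min = cosh(S/(2a)) = 1.876092

a=10.020 sag=8.779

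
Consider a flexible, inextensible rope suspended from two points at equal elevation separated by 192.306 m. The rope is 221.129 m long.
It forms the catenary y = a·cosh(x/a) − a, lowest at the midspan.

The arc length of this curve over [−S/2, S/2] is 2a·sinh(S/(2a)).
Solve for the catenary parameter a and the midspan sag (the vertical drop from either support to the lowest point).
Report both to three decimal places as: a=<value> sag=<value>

a=103.599 sag=47.917

seed: a₀ = √(S³/(24(L−S))) = √(192.306³/(24·28.823)) = 101.394416
iter 1: u=0.948307  f(a)=+1.324e+00  f'(a)=-6.213e-01  a ← 101.394416 − (+1.324e+00/-6.213e-01) = 103.525499
iter 2: u=0.928786  f(a)=+4.290e-02  f'(a)=-5.817e-01  a ← 103.525499 − (+4.290e-02/-5.817e-01) = 103.599247
iter 3: u=0.928125  f(a)=+4.836e-05  f'(a)=-5.803e-01  a ← 103.599247 − (+4.836e-05/-5.803e-01) = 103.599331
iter 4: u=0.928124  f(a)=+6.162e-11  f'(a)=-5.803e-01  a ← 103.599331 − (+6.162e-11/-5.803e-01) = 103.599331
iter 5: u=0.928124  f(a)=+0.000e+00  f'(a)=-5.803e-01  a ← 103.599331 − (+0.000e+00/-5.803e-01) = 103.599331
converged: |Δa| < 1e-12 after 5 iterations
sag = a·(cosh(S/(2a)) − 1) = 103.599331·(cosh(0.928124) − 1) = 47.917434
T_max/T_min = cosh(S/(2a)) = 1.462526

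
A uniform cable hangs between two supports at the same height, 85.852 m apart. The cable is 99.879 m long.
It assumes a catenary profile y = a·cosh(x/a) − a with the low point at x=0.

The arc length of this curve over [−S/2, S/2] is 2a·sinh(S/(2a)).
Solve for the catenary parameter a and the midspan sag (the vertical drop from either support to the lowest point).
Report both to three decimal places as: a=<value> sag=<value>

seed: a₀ = √(S³/(24(L−S))) = √(85.852³/(24·14.027)) = 43.354842
iter 1: u=0.990109  f(a)=+7.038e-01  f'(a)=-7.128e-01  a ← 43.354842 − (+7.038e-01/-7.128e-01) = 44.342268
iter 2: u=0.968061  f(a)=+2.476e-02  f'(a)=-6.634e-01  a ← 44.342268 − (+2.476e-02/-6.634e-01) = 44.379594
iter 3: u=0.967246  f(a)=+3.313e-05  f'(a)=-6.616e-01  a ← 44.379594 − (+3.313e-05/-6.616e-01) = 44.379644
iter 4: u=0.967245  f(a)=+5.949e-11  f'(a)=-6.616e-01  a ← 44.379644 − (+5.949e-11/-6.616e-01) = 44.379644
iter 5: u=0.967245  f(a)=-1.421e-14  f'(a)=-6.616e-01  a ← 44.379644 − (-1.421e-14/-6.616e-01) = 44.379644
converged: |Δa| < 1e-12 after 5 iterations
sag = a·(cosh(S/(2a)) − 1) = 44.379644·(cosh(0.967245) − 1) = 22.429835
T_max/T_min = cosh(S/(2a)) = 1.505408

a=44.380 sag=22.430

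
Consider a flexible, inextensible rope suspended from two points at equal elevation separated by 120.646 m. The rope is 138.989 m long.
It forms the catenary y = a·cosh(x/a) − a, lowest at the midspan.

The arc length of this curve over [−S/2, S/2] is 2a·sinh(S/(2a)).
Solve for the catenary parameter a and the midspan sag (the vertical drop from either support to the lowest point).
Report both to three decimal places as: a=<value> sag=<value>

seed: a₀ = √(S³/(24(L−S))) = √(120.646³/(24·18.343)) = 63.158032
iter 1: u=0.955112  f(a)=+8.551e-01  f'(a)=-6.356e-01  a ← 63.158032 − (+8.551e-01/-6.356e-01) = 64.503309
iter 2: u=0.935192  f(a)=+2.808e-02  f'(a)=-5.945e-01  a ← 64.503309 − (+2.808e-02/-5.945e-01) = 64.550550
iter 3: u=0.934508  f(a)=+3.257e-05  f'(a)=-5.931e-01  a ← 64.550550 − (+3.257e-05/-5.931e-01) = 64.550605
iter 4: u=0.934507  f(a)=+4.394e-11  f'(a)=-5.931e-01  a ← 64.550605 − (+4.394e-11/-5.931e-01) = 64.550605
iter 5: u=0.934507  f(a)=+0.000e+00  f'(a)=-5.931e-01  a ← 64.550605 − (+0.000e+00/-5.931e-01) = 64.550605
converged: |Δa| < 1e-12 after 5 iterations
sag = a·(cosh(S/(2a)) − 1) = 64.550605·(cosh(0.934507) − 1) = 30.298044
T_max/T_min = cosh(S/(2a)) = 1.469369

a=64.551 sag=30.298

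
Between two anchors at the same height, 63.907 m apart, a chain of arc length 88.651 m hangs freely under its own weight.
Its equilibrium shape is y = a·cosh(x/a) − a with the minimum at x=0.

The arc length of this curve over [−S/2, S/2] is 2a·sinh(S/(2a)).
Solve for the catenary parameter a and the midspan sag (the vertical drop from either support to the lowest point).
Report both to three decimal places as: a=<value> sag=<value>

seed: a₀ = √(S³/(24(L−S))) = √(63.907³/(24·24.744)) = 20.964382
iter 1: u=1.524180  f(a)=+3.038e+00  f'(a)=-2.956e+00  a ← 20.964382 − (+3.038e+00/-2.956e+00) = 21.992088
iter 2: u=1.452954  f(a)=+2.377e-01  f'(a)=-2.510e+00  a ← 21.992088 − (+2.377e-01/-2.510e+00) = 22.086779
iter 3: u=1.446725  f(a)=+1.728e-03  f'(a)=-2.474e+00  a ← 22.086779 − (+1.728e-03/-2.474e+00) = 22.087477
iter 4: u=1.446679  f(a)=+9.277e-08  f'(a)=-2.474e+00  a ← 22.087477 − (+9.277e-08/-2.474e+00) = 22.087477
iter 5: u=1.446679  f(a)=-1.421e-14  f'(a)=-2.474e+00  a ← 22.087477 − (-1.421e-14/-2.474e+00) = 22.087477
converged: |Δa| < 1e-12 after 5 iterations
sag = a·(cosh(S/(2a)) − 1) = 22.087477·(cosh(1.446679) − 1) = 27.436321
T_max/T_min = cosh(S/(2a)) = 2.242166

a=22.087 sag=27.436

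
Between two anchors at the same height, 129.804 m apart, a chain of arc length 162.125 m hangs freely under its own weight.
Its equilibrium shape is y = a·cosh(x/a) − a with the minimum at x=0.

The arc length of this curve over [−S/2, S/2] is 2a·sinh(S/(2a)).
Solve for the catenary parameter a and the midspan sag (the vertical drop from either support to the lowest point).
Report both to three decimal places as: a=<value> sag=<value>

seed: a₀ = √(S³/(24(L−S))) = √(129.804³/(24·32.321)) = 53.098726
iter 1: u=1.222289  f(a)=+2.502e+00  f'(a)=-1.409e+00  a ← 53.098726 − (+2.502e+00/-1.409e+00) = 54.874178
iter 2: u=1.182742  f(a)=+1.310e-01  f'(a)=-1.265e+00  a ← 54.874178 − (+1.310e-01/-1.265e+00) = 54.977695
iter 3: u=1.180515  f(a)=+4.027e-04  f'(a)=-1.257e+00  a ← 54.977695 − (+4.027e-04/-1.257e+00) = 54.978015
iter 4: u=1.180508  f(a)=+3.834e-09  f'(a)=-1.257e+00  a ← 54.978015 − (+3.834e-09/-1.257e+00) = 54.978015
iter 5: u=1.180508  f(a)=-2.842e-14  f'(a)=-1.257e+00  a ← 54.978015 − (-2.842e-14/-1.257e+00) = 54.978015
converged: |Δa| < 1e-12 after 5 iterations
sag = a·(cosh(S/(2a)) − 1) = 54.978015·(cosh(1.180508) − 1) = 42.969476
T_max/T_min = cosh(S/(2a)) = 1.781576

a=54.978 sag=42.969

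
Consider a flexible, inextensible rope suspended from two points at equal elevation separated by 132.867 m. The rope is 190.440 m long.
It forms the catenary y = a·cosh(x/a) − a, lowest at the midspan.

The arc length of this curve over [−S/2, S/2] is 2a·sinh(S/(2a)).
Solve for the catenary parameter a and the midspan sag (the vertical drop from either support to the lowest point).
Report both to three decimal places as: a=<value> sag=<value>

seed: a₀ = √(S³/(24(L−S))) = √(132.867³/(24·57.573)) = 41.201274
iter 1: u=1.612414  f(a)=+7.965e+00  f'(a)=-3.592e+00  a ← 41.201274 − (+7.965e+00/-3.592e+00) = 43.418500
iter 2: u=1.530074  f(a)=+6.881e-01  f'(a)=-2.996e+00  a ← 43.418500 − (+6.881e-01/-2.996e+00) = 43.648177
iter 3: u=1.522022  f(a)=+6.209e-03  f'(a)=-2.942e+00  a ← 43.648177 − (+6.209e-03/-2.942e+00) = 43.650287
iter 4: u=1.521949  f(a)=+5.157e-07  f'(a)=-2.942e+00  a ← 43.650287 − (+5.157e-07/-2.942e+00) = 43.650288
iter 5: u=1.521949  f(a)=-2.842e-14  f'(a)=-2.942e+00  a ← 43.650288 − (-2.842e-14/-2.942e+00) = 43.650288
converged: |Δa| < 1e-12 after 5 iterations
sag = a·(cosh(S/(2a)) − 1) = 43.650288·(cosh(1.521949) − 1) = 61.097963
T_max/T_min = cosh(S/(2a)) = 2.399715

a=43.650 sag=61.098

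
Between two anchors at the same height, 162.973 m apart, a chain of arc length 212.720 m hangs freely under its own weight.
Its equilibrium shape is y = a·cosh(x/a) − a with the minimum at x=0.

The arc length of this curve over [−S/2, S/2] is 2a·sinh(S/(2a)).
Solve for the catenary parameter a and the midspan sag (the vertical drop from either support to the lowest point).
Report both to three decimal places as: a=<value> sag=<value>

a=62.796 sag=60.719

seed: a₀ = √(S³/(24(L−S))) = √(162.973³/(24·49.747)) = 60.212190
iter 1: u=1.353322  f(a)=+4.759e+00  f'(a)=-1.976e+00  a ← 60.212190 − (+4.759e+00/-1.976e+00) = 62.621362
iter 2: u=1.301257  f(a)=+3.005e-01  f'(a)=-1.733e+00  a ← 62.621362 − (+3.005e-01/-1.733e+00) = 62.794772
iter 3: u=1.297664  f(a)=+1.377e-03  f'(a)=-1.717e+00  a ← 62.794772 − (+1.377e-03/-1.717e+00) = 62.795574
iter 4: u=1.297647  f(a)=+2.921e-08  f'(a)=-1.717e+00  a ← 62.795574 − (+2.921e-08/-1.717e+00) = 62.795574
iter 5: u=1.297647  f(a)=+2.842e-14  f'(a)=-1.717e+00  a ← 62.795574 − (+2.842e-14/-1.717e+00) = 62.795574
converged: |Δa| < 1e-12 after 5 iterations
sag = a·(cosh(S/(2a)) − 1) = 62.795574·(cosh(1.297647) − 1) = 60.718529
T_max/T_min = cosh(S/(2a)) = 1.966924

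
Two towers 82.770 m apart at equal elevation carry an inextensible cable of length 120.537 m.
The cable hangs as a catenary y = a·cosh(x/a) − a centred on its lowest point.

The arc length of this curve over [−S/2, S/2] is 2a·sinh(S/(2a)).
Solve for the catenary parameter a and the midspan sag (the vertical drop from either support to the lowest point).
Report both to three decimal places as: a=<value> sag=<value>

a=26.571 sag=39.295

seed: a₀ = √(S³/(24(L−S))) = √(82.770³/(24·37.767)) = 25.011951
iter 1: u=1.654609  f(a)=+5.520e+00  f'(a)=-3.932e+00  a ← 25.011951 − (+5.520e+00/-3.932e+00) = 26.415884
iter 2: u=1.566671  f(a)=+4.989e-01  f'(a)=-3.251e+00  a ← 26.415884 − (+4.989e-01/-3.251e+00) = 26.569354
iter 3: u=1.557622  f(a)=+4.968e-03  f'(a)=-3.186e+00  a ← 26.569354 − (+4.968e-03/-3.186e+00) = 26.570913
iter 4: u=1.557530  f(a)=+5.037e-07  f'(a)=-3.185e+00  a ← 26.570913 − (+5.037e-07/-3.185e+00) = 26.570914
iter 5: u=1.557530  f(a)=+2.842e-14  f'(a)=-3.185e+00  a ← 26.570914 − (+2.842e-14/-3.185e+00) = 26.570914
converged: |Δa| < 1e-12 after 5 iterations
sag = a·(cosh(S/(2a)) − 1) = 26.570914·(cosh(1.557530) − 1) = 39.294901
T_max/T_min = cosh(S/(2a)) = 2.478869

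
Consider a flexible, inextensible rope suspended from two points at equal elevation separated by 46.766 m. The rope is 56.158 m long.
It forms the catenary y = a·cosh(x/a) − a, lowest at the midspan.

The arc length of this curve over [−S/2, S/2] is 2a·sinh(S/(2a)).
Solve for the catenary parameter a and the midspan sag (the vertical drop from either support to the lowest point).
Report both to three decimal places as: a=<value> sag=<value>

seed: a₀ = √(S³/(24(L−S))) = √(46.766³/(24·9.392)) = 21.301524
iter 1: u=1.097715  f(a)=+5.824e-01  f'(a)=-9.927e-01  a ← 21.301524 − (+5.824e-01/-9.927e-01) = 21.888145
iter 2: u=1.068295  f(a)=+2.492e-02  f'(a)=-9.094e-01  a ← 21.888145 − (+2.492e-02/-9.094e-01) = 21.915551
iter 3: u=1.066959  f(a)=+5.017e-05  f'(a)=-9.058e-01  a ← 21.915551 − (+5.017e-05/-9.058e-01) = 21.915606
iter 4: u=1.066957  f(a)=+2.042e-10  f'(a)=-9.058e-01  a ← 21.915606 − (+2.042e-10/-9.058e-01) = 21.915606
iter 5: u=1.066957  f(a)=-1.421e-14  f'(a)=-9.058e-01  a ← 21.915606 − (-1.421e-14/-9.058e-01) = 21.915606
converged: |Δa| < 1e-12 after 5 iterations
sag = a·(cosh(S/(2a)) − 1) = 21.915606·(cosh(1.066957) − 1) = 13.703546
T_max/T_min = cosh(S/(2a)) = 1.625287

a=21.916 sag=13.704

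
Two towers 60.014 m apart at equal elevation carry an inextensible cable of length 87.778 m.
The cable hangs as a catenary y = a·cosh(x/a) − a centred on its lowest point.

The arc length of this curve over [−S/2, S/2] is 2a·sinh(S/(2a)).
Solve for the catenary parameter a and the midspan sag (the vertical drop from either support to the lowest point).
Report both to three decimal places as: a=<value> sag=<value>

seed: a₀ = √(S³/(24(L−S))) = √(60.014³/(24·27.764)) = 18.010768
iter 1: u=1.666059  f(a)=+4.118e+00  f'(a)=-4.028e+00  a ← 18.010768 − (+4.118e+00/-4.028e+00) = 19.033079
iter 2: u=1.576571  f(a)=+3.766e-01  f'(a)=-3.322e+00  a ← 19.033079 − (+3.766e-01/-3.322e+00) = 19.146449
iter 3: u=1.567236  f(a)=+3.851e-03  f'(a)=-3.255e+00  a ← 19.146449 − (+3.851e-03/-3.255e+00) = 19.147633
iter 4: u=1.567139  f(a)=+4.117e-07  f'(a)=-3.254e+00  a ← 19.147633 − (+4.117e-07/-3.254e+00) = 19.147633
iter 5: u=1.567139  f(a)=+0.000e+00  f'(a)=-3.254e+00  a ← 19.147633 − (+0.000e+00/-3.254e+00) = 19.147633
converged: |Δa| < 1e-12 after 5 iterations
sag = a·(cosh(S/(2a)) − 1) = 19.147633·(cosh(1.567139) − 1) = 28.736354
T_max/T_min = cosh(S/(2a)) = 2.500778

a=19.148 sag=28.736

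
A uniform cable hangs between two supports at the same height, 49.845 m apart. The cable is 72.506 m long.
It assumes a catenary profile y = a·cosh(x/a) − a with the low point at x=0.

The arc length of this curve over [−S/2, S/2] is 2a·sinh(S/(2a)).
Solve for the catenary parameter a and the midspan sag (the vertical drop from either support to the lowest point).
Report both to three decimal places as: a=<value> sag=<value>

seed: a₀ = √(S³/(24(L−S))) = √(49.845³/(24·22.661)) = 15.089931
iter 1: u=1.651598  f(a)=+3.299e+00  f'(a)=-3.907e+00  a ← 15.089931 − (+3.299e+00/-3.907e+00) = 15.934436
iter 2: u=1.564065  f(a)=+2.972e-01  f'(a)=-3.232e+00  a ← 15.934436 − (+2.972e-01/-3.232e+00) = 16.026403
iter 3: u=1.555090  f(a)=+2.940e-03  f'(a)=-3.168e+00  a ← 16.026403 − (+2.940e-03/-3.168e+00) = 16.027330
iter 4: u=1.555000  f(a)=+2.939e-07  f'(a)=-3.168e+00  a ← 16.027330 − (+2.939e-07/-3.168e+00) = 16.027330
iter 5: u=1.555000  f(a)=+0.000e+00  f'(a)=-3.168e+00  a ← 16.027330 − (+0.000e+00/-3.168e+00) = 16.027330
converged: |Δa| < 1e-12 after 5 iterations
sag = a·(cosh(S/(2a)) − 1) = 16.027330·(cosh(1.555000) − 1) = 23.610471
T_max/T_min = cosh(S/(2a)) = 2.473138

a=16.027 sag=23.610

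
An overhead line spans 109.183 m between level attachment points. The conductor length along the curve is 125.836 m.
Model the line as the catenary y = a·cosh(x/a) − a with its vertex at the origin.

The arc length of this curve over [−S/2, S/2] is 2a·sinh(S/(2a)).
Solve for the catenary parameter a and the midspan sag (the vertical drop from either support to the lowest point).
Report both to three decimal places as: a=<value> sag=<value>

seed: a₀ = √(S³/(24(L−S))) = √(109.183³/(24·16.653)) = 57.066426
iter 1: u=0.956631  f(a)=+7.788e-01  f'(a)=-6.388e-01  a ← 57.066426 − (+7.788e-01/-6.388e-01) = 58.285559
iter 2: u=0.936621  f(a)=+2.566e-02  f'(a)=-5.974e-01  a ← 58.285559 − (+2.566e-02/-5.974e-01) = 58.328509
iter 3: u=0.935932  f(a)=+2.995e-05  f'(a)=-5.960e-01  a ← 58.328509 − (+2.995e-05/-5.960e-01) = 58.328560
iter 4: u=0.935931  f(a)=+4.093e-11  f'(a)=-5.960e-01  a ← 58.328560 − (+4.093e-11/-5.960e-01) = 58.328560
iter 5: u=0.935931  f(a)=-1.421e-14  f'(a)=-5.960e-01  a ← 58.328560 − (-1.421e-14/-5.960e-01) = 58.328560
converged: |Δa| < 1e-12 after 5 iterations
sag = a·(cosh(S/(2a)) − 1) = 58.328560·(cosh(0.935931) − 1) = 27.467102
T_max/T_min = cosh(S/(2a)) = 1.470903

a=58.329 sag=27.467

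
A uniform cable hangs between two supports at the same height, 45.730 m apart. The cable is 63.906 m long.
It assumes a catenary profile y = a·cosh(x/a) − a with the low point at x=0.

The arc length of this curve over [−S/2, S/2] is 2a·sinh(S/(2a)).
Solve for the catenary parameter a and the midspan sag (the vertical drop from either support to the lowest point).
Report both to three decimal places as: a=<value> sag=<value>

seed: a₀ = √(S³/(24(L−S))) = √(45.730³/(24·18.176)) = 14.806316
iter 1: u=1.544273  f(a)=+2.295e+00  f'(a)=-3.093e+00  a ← 14.806316 − (+2.295e+00/-3.093e+00) = 15.548204
iter 2: u=1.470588  f(a)=+1.837e-01  f'(a)=-2.616e+00  a ← 15.548204 − (+1.837e-01/-2.616e+00) = 15.618448
iter 3: u=1.463974  f(a)=+1.405e-03  f'(a)=-2.576e+00  a ← 15.618448 − (+1.405e-03/-2.576e+00) = 15.618994
iter 4: u=1.463923  f(a)=+8.349e-08  f'(a)=-2.575e+00  a ← 15.618994 − (+8.349e-08/-2.575e+00) = 15.618994
iter 5: u=1.463923  f(a)=+0.000e+00  f'(a)=-2.575e+00  a ← 15.618994 − (+0.000e+00/-2.575e+00) = 15.618994
converged: |Δa| < 1e-12 after 5 iterations
sag = a·(cosh(S/(2a)) − 1) = 15.618994·(cosh(1.463923) − 1) = 19.947102
T_max/T_min = cosh(S/(2a)) = 2.277105

a=15.619 sag=19.947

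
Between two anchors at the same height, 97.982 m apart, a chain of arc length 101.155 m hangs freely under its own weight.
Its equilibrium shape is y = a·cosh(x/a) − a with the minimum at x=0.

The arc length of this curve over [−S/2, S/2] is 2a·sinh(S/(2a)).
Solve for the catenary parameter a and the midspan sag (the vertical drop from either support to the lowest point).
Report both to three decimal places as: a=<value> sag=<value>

seed: a₀ = √(S³/(24(L−S))) = √(97.982³/(24·3.173)) = 111.142150
iter 1: u=0.440796  f(a)=+3.097e-02  f'(a)=-5.822e-02  a ← 111.142150 − (+3.097e-02/-5.822e-02) = 111.674122
iter 2: u=0.438696  f(a)=+2.238e-04  f'(a)=-5.738e-02  a ← 111.674122 − (+2.238e-04/-5.738e-02) = 111.678021
iter 3: u=0.438681  f(a)=+1.187e-08  f'(a)=-5.737e-02  a ← 111.678021 − (+1.187e-08/-5.737e-02) = 111.678022
iter 4: u=0.438681  f(a)=+0.000e+00  f'(a)=-5.737e-02  a ← 111.678022 − (+0.000e+00/-5.737e-02) = 111.678022
converged: |Δa| < 1e-12 after 4 iterations
sag = a·(cosh(S/(2a)) − 1) = 111.678022·(cosh(0.438681) − 1) = 10.919140
T_max/T_min = cosh(S/(2a)) = 1.097773

a=111.678 sag=10.919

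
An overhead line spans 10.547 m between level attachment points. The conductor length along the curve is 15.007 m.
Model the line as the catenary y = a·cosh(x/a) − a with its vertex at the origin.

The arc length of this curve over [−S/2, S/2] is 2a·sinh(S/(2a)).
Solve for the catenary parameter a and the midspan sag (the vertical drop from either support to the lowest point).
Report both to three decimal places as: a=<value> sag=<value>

seed: a₀ = √(S³/(24(L−S))) = √(10.547³/(24·4.460)) = 3.310704
iter 1: u=1.592864  f(a)=+6.012e-01  f'(a)=-3.443e+00  a ← 3.310704 − (+6.012e-01/-3.443e+00) = 3.485331
iter 2: u=1.513056  f(a)=+5.084e-02  f'(a)=-2.883e+00  a ← 3.485331 − (+5.084e-02/-2.883e+00) = 3.502967
iter 3: u=1.505438  f(a)=+4.378e-04  f'(a)=-2.834e+00  a ← 3.502967 − (+4.378e-04/-2.834e+00) = 3.503121
iter 4: u=1.505372  f(a)=+3.309e-08  f'(a)=-2.833e+00  a ← 3.503121 − (+3.309e-08/-2.833e+00) = 3.503121
iter 5: u=1.505372  f(a)=-3.553e-15  f'(a)=-2.833e+00  a ← 3.503121 − (-3.553e-15/-2.833e+00) = 3.503121
converged: |Δa| < 1e-12 after 5 iterations
sag = a·(cosh(S/(2a)) − 1) = 3.503121·(cosh(1.505372) − 1) = 4.777843
T_max/T_min = cosh(S/(2a)) = 2.363882

a=3.503 sag=4.778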